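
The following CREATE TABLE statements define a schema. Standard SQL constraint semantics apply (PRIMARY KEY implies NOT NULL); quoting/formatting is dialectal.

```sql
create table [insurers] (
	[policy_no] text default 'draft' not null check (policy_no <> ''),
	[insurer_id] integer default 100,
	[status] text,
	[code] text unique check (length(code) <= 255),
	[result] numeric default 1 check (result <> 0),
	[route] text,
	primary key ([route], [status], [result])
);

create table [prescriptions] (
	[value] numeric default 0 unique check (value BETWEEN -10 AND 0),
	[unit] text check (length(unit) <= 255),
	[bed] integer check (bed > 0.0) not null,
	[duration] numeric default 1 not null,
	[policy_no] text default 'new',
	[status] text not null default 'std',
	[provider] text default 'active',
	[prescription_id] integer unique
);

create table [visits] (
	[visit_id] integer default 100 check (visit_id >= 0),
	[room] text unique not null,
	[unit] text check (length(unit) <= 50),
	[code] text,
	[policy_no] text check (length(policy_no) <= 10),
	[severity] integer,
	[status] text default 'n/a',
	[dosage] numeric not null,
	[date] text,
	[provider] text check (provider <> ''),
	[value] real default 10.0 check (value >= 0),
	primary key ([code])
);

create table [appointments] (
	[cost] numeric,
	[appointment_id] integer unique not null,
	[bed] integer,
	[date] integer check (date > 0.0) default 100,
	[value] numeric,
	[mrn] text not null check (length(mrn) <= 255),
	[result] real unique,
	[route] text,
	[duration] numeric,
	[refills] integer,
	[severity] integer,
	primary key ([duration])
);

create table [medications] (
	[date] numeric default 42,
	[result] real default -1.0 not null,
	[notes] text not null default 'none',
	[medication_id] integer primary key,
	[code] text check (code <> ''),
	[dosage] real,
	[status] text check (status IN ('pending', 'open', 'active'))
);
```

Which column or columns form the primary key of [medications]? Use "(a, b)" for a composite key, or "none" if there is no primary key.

medication_id

medication_id is declared PRIMARY KEY inline on the column.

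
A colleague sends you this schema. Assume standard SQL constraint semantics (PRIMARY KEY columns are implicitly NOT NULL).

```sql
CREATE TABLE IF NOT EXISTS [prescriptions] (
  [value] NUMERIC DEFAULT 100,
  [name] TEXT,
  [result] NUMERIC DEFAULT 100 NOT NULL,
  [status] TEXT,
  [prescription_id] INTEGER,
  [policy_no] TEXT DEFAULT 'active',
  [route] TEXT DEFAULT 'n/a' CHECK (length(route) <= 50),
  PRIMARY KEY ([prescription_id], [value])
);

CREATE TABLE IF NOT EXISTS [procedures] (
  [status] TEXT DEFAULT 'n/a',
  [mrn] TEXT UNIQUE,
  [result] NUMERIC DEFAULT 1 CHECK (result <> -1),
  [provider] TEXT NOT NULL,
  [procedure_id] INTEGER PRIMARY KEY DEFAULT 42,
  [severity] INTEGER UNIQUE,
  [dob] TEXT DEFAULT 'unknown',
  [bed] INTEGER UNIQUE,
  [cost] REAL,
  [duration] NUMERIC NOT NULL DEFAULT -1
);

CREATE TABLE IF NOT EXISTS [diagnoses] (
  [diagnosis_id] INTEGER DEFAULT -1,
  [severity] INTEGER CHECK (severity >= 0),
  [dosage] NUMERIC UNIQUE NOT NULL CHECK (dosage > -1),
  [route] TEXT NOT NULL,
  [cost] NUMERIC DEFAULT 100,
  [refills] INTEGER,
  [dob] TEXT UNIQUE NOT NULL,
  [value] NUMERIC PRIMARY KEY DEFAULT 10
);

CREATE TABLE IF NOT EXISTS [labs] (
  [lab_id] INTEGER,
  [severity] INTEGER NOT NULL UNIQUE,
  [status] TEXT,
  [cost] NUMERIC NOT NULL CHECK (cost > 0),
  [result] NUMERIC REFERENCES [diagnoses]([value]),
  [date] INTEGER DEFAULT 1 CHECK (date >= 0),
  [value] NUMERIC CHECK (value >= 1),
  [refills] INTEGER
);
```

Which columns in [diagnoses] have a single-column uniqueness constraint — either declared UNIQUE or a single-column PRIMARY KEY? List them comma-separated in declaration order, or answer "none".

dosage, dob, value

- diagnosis_id: no UNIQUE or single-column PK constraint.
- severity: no UNIQUE or single-column PK constraint.
- dosage: declared UNIQUE → unique.
- route: no UNIQUE or single-column PK constraint.
- cost: no UNIQUE or single-column PK constraint.
- refills: no UNIQUE or single-column PK constraint.
- dob: declared UNIQUE → unique.
- value: single-column PRIMARY KEY → unique.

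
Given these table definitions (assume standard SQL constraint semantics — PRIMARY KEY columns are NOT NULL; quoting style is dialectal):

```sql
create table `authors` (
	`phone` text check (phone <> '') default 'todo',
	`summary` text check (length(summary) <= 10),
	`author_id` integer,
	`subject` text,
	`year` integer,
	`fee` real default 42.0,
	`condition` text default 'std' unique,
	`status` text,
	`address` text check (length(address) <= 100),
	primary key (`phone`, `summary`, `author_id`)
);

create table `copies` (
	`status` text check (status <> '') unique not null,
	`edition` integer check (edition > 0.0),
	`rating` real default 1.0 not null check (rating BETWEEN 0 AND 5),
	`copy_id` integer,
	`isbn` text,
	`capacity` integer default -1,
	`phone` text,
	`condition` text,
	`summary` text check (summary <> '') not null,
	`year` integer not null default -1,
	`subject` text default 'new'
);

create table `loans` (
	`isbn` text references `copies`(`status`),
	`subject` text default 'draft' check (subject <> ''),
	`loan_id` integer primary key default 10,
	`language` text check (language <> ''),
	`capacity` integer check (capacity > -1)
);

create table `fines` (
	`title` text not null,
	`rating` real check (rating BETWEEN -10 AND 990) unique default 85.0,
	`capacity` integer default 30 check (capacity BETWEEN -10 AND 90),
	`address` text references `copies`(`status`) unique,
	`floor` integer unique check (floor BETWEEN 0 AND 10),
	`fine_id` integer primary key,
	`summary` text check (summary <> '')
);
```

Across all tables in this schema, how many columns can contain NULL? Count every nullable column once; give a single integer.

22

authors: 6 nullable (subject, year, fee, condition, status, address — PK (phone, summary, author_id) and explicit NOT NULL columns excluded).
copies: 7 nullable (edition, copy_id, isbn, capacity, phone, condition, subject — PK none and explicit NOT NULL columns excluded).
loans: 4 nullable (isbn, subject, language, capacity — PK (loan_id) and explicit NOT NULL columns excluded).
fines: 5 nullable (rating, capacity, address, floor, summary — PK (fine_id) and explicit NOT NULL columns excluded).
Total: 6 + 7 + 4 + 5 = 22.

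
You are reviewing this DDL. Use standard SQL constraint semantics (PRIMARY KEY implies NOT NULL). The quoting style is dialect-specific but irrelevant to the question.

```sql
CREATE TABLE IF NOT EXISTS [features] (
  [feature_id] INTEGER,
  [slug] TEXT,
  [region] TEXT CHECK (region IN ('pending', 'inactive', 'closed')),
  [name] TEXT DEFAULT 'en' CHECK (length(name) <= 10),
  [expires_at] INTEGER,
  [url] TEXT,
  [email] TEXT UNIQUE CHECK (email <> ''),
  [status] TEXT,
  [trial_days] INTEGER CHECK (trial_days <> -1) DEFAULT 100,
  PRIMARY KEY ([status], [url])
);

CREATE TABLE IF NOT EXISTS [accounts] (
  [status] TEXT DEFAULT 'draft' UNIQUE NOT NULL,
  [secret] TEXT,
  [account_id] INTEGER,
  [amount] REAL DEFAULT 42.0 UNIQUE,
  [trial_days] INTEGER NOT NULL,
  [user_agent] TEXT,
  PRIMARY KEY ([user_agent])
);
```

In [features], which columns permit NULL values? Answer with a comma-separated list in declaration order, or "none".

feature_id, slug, region, name, expires_at, email, trial_days

- feature_id: no NOT NULL constraint applies → nullable.
- slug: no NOT NULL constraint applies → nullable.
- region: CHECK does not forbid NULL (a CHECK constraint passes when its expression is NULL) → nullable.
- name: CHECK does not forbid NULL (a CHECK constraint passes when its expression is NULL) → nullable.
- expires_at: no NOT NULL constraint applies → nullable.
- url: part of the PRIMARY KEY, which implies NOT NULL → not nullable.
- email: CHECK does not forbid NULL (a CHECK constraint passes when its expression is NULL) → nullable.
- status: part of the PRIMARY KEY, which implies NOT NULL → not nullable.
- trial_days: CHECK does not forbid NULL (a CHECK constraint passes when its expression is NULL) → nullable.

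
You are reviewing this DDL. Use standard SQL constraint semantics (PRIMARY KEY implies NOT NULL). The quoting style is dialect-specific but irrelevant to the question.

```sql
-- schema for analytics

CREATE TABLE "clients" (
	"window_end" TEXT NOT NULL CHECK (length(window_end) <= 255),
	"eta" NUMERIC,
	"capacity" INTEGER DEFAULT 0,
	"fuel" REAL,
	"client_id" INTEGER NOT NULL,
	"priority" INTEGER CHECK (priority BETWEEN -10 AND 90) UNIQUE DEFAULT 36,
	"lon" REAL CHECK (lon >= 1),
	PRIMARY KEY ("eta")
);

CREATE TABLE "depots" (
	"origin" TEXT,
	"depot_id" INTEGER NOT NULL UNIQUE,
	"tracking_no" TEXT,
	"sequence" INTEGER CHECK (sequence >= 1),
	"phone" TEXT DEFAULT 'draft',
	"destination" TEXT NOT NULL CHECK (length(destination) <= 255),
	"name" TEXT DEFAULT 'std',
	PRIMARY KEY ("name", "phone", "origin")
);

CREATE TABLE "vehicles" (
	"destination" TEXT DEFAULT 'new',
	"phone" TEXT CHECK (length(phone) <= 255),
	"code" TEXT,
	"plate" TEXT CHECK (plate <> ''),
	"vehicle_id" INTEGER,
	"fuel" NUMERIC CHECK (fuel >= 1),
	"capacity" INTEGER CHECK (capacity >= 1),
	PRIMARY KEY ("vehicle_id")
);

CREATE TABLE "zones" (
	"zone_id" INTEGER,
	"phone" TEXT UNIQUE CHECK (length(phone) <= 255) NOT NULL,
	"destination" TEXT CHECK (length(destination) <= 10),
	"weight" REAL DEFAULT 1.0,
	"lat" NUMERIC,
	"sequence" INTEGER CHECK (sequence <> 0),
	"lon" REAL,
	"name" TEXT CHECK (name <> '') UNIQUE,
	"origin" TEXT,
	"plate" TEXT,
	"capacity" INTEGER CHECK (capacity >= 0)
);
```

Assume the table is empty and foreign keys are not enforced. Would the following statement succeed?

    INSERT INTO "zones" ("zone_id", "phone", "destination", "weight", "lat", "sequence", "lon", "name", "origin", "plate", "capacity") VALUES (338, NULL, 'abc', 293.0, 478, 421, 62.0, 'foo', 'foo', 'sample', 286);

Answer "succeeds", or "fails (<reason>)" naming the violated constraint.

phone is explicitly set to NULL, but phone is declared NOT NULL.

fails (NOT NULL on phone)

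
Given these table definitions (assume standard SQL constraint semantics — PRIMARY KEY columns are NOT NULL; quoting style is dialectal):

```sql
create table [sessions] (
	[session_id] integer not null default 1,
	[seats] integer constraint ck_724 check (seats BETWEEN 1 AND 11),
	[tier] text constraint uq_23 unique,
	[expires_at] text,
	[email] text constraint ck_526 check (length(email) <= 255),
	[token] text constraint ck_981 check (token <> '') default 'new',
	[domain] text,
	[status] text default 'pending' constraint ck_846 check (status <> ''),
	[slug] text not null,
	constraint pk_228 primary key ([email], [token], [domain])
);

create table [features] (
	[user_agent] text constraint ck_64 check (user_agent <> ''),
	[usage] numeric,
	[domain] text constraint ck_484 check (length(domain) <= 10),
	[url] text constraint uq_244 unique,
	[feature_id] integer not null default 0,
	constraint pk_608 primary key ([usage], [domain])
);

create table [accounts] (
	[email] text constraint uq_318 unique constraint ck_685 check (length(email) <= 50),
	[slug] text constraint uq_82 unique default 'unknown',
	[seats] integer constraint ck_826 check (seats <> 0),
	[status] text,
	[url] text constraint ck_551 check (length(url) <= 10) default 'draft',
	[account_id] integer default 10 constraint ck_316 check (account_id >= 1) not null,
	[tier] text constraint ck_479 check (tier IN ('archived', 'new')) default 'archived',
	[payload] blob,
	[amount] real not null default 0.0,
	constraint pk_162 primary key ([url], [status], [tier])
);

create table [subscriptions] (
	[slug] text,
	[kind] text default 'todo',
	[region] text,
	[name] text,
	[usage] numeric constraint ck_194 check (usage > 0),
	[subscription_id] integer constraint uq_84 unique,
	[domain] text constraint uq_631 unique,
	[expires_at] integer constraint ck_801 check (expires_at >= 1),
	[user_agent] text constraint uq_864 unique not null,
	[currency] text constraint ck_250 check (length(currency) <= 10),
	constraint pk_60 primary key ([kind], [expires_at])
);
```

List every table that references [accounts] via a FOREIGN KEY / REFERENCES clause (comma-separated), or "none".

none

No REFERENCES clause anywhere in the schema names accounts.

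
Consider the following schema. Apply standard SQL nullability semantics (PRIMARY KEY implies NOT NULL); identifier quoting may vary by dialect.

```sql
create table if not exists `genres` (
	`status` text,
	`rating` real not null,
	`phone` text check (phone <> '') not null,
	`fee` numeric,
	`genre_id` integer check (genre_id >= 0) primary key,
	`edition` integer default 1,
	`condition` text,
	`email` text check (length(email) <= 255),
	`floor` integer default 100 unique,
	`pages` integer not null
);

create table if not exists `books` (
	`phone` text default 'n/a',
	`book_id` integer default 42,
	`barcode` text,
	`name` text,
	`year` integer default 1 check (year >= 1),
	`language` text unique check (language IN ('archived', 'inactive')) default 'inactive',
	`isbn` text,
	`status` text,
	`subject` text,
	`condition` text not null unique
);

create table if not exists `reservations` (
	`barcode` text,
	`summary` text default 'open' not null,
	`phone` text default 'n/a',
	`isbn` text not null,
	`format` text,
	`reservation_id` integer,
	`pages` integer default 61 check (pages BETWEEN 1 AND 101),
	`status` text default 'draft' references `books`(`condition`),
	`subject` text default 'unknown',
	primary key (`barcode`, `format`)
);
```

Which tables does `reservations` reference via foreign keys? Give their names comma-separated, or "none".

books

- status REFERENCES books(condition).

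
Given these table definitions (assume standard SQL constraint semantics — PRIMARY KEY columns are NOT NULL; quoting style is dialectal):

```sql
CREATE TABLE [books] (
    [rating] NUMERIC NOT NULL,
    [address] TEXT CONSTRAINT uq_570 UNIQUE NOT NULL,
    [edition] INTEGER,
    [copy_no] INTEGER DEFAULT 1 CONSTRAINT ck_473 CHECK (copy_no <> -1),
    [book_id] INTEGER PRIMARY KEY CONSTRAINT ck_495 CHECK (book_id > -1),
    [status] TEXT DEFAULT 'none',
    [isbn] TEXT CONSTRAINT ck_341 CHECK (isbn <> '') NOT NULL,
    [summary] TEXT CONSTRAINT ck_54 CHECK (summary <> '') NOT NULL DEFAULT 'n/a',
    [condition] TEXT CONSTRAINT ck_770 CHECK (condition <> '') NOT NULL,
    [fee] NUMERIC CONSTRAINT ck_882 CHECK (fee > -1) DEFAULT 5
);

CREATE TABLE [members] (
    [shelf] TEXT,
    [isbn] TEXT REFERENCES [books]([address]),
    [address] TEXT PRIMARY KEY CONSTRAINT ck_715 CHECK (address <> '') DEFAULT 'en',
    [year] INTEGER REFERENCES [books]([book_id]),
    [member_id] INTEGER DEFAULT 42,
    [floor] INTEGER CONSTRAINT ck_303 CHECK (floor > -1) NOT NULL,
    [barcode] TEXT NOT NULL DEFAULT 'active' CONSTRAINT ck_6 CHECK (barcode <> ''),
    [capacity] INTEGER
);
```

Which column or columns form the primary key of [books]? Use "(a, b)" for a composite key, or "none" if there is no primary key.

book_id is declared PRIMARY KEY inline on the column.

book_id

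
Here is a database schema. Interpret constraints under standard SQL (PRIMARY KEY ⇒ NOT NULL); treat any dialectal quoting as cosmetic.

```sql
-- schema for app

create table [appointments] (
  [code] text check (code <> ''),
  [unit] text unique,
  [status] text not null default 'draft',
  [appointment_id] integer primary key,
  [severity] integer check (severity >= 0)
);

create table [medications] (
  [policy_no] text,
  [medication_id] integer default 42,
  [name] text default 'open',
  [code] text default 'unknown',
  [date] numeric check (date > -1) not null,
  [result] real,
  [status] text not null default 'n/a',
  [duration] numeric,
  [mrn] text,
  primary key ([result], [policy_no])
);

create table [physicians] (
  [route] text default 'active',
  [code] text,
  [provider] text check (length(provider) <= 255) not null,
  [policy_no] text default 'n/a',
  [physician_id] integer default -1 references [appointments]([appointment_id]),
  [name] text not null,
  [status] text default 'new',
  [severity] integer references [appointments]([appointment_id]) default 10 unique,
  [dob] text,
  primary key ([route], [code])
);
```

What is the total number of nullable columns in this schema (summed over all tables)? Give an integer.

appointments: 3 nullable (code, unit, severity — PK (appointment_id) and explicit NOT NULL columns excluded).
medications: 5 nullable (medication_id, name, code, duration, mrn — PK (result, policy_no) and explicit NOT NULL columns excluded).
physicians: 5 nullable (policy_no, physician_id, status, severity, dob — PK (route, code) and explicit NOT NULL columns excluded).
Total: 3 + 5 + 5 = 13.

13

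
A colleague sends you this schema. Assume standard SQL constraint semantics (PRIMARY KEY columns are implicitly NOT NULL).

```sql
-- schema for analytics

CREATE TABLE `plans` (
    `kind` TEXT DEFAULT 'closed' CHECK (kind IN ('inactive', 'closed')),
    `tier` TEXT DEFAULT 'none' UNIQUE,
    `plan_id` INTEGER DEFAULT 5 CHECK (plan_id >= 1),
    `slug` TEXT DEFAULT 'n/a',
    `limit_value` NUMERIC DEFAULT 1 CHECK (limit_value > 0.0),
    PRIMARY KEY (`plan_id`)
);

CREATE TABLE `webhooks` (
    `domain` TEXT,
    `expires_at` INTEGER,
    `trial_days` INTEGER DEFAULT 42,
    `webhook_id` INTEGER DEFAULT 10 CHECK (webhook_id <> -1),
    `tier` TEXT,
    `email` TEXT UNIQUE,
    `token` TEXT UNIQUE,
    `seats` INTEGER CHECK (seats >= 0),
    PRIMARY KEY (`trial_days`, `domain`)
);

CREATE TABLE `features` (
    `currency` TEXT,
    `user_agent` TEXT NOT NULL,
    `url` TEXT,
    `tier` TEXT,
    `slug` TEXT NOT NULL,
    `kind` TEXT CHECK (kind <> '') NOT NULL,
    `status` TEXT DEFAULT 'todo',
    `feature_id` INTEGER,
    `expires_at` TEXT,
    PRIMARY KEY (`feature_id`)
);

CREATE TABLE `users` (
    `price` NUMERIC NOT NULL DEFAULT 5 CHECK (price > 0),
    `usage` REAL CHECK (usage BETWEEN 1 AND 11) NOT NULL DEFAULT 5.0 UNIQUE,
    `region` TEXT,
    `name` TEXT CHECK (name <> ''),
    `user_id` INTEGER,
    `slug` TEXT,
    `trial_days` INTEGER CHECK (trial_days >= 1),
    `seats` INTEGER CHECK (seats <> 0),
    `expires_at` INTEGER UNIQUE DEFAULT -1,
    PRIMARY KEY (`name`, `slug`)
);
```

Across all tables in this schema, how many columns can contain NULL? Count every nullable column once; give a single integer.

20

plans: 4 nullable (kind, tier, slug, limit_value — PK (plan_id) and explicit NOT NULL columns excluded).
webhooks: 6 nullable (expires_at, webhook_id, tier, email, token, seats — PK (trial_days, domain) and explicit NOT NULL columns excluded).
features: 5 nullable (currency, url, tier, status, expires_at — PK (feature_id) and explicit NOT NULL columns excluded).
users: 5 nullable (region, user_id, trial_days, seats, expires_at — PK (name, slug) and explicit NOT NULL columns excluded).
Total: 4 + 6 + 5 + 5 = 20.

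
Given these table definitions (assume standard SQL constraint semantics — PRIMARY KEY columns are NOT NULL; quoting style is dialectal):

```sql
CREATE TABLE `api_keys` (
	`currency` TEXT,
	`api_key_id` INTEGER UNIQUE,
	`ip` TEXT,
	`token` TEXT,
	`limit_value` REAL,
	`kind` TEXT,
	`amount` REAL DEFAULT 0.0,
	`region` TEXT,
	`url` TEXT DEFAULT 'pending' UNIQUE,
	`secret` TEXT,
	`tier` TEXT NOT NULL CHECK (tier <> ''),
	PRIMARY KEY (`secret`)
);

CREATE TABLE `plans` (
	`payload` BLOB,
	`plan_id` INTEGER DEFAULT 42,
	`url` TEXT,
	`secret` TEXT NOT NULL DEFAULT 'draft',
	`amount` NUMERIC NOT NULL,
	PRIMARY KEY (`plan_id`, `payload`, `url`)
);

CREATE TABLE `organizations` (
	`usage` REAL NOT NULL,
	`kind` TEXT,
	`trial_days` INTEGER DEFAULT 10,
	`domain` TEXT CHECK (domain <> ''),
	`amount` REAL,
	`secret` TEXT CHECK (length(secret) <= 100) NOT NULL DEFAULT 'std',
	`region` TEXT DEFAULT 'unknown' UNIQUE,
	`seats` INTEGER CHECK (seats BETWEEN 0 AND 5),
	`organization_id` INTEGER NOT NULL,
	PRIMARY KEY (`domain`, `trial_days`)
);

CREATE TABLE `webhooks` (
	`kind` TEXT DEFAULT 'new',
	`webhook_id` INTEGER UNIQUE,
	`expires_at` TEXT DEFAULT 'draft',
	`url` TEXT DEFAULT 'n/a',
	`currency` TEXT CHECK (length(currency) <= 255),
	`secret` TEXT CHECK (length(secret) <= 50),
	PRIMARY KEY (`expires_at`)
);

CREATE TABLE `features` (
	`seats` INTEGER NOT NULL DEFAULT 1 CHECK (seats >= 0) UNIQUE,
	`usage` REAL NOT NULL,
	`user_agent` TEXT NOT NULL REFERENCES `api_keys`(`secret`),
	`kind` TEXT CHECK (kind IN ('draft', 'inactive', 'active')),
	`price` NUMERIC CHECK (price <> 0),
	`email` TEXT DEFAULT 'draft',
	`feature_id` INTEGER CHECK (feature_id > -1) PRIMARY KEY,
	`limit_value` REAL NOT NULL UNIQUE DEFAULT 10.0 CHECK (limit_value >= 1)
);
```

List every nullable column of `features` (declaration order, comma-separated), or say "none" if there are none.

kind, price, email

- seats: declared NOT NULL → not nullable.
- usage: declared NOT NULL → not nullable.
- user_agent: declared NOT NULL → not nullable.
- kind: CHECK does not forbid NULL (a CHECK constraint passes when its expression is NULL) → nullable.
- price: CHECK does not forbid NULL (a CHECK constraint passes when its expression is NULL) → nullable.
- email: DEFAULT only fills an omitted column; an explicit NULL is still allowed → nullable.
- feature_id: part of the PRIMARY KEY, which implies NOT NULL → not nullable.
- limit_value: declared NOT NULL → not nullable.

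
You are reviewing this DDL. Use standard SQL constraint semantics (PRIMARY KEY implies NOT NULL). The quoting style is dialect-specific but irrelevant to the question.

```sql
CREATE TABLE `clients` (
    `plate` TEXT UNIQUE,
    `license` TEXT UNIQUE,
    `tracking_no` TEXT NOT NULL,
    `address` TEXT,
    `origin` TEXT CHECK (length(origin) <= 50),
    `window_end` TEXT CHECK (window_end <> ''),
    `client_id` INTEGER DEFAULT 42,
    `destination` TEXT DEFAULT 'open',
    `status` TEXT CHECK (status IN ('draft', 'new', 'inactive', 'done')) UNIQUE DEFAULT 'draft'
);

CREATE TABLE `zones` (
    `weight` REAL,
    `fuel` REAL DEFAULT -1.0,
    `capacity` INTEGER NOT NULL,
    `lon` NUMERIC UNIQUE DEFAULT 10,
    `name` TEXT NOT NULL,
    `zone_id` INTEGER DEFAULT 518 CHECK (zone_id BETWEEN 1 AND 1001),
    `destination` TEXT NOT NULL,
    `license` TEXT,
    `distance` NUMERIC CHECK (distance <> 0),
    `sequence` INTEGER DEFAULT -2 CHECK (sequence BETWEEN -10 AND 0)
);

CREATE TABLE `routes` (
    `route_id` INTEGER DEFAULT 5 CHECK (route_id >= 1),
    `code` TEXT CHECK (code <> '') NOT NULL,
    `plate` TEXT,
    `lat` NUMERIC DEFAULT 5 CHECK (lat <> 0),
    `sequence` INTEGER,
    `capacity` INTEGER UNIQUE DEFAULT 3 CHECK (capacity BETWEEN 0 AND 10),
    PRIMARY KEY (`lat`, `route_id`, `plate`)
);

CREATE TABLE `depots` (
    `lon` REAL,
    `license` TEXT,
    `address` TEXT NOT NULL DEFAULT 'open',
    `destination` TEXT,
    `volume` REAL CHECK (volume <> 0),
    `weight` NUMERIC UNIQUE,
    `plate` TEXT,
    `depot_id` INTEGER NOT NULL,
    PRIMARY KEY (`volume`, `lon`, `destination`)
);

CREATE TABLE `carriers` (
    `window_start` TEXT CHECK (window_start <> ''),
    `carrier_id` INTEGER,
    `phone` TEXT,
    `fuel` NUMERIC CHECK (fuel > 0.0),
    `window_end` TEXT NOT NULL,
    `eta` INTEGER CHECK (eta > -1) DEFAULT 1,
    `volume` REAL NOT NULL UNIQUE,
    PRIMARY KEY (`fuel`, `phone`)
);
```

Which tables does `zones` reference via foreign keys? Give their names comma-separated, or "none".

none

No column in zones has a REFERENCES clause.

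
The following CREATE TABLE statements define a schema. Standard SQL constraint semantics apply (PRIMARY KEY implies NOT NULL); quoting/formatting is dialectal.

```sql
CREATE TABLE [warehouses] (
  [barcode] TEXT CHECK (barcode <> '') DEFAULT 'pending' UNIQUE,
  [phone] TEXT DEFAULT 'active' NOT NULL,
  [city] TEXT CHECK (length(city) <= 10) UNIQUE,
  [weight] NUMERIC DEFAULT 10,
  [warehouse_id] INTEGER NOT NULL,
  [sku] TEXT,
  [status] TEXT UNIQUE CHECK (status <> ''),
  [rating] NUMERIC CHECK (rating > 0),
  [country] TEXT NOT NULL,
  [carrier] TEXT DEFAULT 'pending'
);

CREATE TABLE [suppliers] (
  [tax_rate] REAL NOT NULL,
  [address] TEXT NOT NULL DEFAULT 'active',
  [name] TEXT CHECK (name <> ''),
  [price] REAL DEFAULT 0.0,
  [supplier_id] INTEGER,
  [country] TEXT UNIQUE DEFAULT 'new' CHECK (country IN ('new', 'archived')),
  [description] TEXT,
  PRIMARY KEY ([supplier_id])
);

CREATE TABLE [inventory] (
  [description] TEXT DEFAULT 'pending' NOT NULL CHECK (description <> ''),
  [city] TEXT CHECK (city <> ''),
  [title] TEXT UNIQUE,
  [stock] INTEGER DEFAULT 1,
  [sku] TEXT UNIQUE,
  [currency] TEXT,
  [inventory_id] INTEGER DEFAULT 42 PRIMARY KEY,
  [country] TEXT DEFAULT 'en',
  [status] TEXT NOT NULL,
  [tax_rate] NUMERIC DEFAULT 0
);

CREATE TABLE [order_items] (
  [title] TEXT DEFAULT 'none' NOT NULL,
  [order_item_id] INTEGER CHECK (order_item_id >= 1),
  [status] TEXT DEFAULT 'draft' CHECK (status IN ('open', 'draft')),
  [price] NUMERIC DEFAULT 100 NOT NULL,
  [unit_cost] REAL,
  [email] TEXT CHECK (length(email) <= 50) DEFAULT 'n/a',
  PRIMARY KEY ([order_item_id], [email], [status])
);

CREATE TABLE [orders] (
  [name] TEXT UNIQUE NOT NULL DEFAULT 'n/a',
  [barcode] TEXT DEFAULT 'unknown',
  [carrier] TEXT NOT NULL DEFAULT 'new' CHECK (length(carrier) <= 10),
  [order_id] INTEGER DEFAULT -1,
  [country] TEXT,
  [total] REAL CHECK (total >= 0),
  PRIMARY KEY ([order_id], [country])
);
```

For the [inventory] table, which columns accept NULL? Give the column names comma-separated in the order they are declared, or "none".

city, title, stock, sku, currency, country, tax_rate

- description: declared NOT NULL → not nullable.
- city: CHECK does not forbid NULL (a CHECK constraint passes when its expression is NULL) → nullable.
- title: UNIQUE does not imply NOT NULL → nullable.
- stock: DEFAULT only fills an omitted column; an explicit NULL is still allowed → nullable.
- sku: UNIQUE does not imply NOT NULL → nullable.
- currency: no NOT NULL constraint applies → nullable.
- inventory_id: part of the PRIMARY KEY, which implies NOT NULL → not nullable.
- country: DEFAULT only fills an omitted column; an explicit NULL is still allowed → nullable.
- status: declared NOT NULL → not nullable.
- tax_rate: DEFAULT only fills an omitted column; an explicit NULL is still allowed → nullable.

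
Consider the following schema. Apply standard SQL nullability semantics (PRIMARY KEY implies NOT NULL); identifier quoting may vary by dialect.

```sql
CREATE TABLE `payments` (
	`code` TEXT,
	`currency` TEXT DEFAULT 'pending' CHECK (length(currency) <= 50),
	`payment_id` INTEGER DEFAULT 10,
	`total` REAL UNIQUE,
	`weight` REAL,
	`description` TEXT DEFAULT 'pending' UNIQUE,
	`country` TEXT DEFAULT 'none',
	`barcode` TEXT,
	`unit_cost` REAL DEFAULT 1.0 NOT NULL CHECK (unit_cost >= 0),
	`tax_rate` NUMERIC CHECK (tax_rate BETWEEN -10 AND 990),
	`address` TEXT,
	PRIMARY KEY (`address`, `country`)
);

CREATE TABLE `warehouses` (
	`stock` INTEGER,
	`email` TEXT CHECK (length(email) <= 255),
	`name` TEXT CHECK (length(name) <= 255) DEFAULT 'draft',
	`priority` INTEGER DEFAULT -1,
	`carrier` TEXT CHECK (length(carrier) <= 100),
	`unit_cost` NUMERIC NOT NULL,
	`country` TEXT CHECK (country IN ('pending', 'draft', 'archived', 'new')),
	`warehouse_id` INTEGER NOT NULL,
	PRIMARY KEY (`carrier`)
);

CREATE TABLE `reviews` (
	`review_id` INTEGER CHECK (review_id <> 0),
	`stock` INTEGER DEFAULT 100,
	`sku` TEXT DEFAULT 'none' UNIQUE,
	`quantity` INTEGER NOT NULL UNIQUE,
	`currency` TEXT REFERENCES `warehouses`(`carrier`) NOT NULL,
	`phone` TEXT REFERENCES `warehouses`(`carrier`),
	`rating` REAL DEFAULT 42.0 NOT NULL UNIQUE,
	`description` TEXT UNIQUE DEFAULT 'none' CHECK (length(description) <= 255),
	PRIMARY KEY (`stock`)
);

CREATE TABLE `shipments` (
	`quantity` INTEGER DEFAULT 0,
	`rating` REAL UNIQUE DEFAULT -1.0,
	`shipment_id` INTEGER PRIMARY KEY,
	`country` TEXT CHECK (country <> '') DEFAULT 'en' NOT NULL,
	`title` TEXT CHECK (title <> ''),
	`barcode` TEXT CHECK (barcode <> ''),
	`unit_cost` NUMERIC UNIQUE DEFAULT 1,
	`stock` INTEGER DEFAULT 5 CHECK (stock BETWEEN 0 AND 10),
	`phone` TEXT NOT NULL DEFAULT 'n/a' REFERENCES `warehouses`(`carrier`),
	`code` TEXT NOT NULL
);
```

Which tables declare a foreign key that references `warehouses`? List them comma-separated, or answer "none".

- reviews.currency references warehouses(carrier).
- reviews.phone references warehouses(carrier).
- shipments.phone references warehouses(carrier).

reviews, shipments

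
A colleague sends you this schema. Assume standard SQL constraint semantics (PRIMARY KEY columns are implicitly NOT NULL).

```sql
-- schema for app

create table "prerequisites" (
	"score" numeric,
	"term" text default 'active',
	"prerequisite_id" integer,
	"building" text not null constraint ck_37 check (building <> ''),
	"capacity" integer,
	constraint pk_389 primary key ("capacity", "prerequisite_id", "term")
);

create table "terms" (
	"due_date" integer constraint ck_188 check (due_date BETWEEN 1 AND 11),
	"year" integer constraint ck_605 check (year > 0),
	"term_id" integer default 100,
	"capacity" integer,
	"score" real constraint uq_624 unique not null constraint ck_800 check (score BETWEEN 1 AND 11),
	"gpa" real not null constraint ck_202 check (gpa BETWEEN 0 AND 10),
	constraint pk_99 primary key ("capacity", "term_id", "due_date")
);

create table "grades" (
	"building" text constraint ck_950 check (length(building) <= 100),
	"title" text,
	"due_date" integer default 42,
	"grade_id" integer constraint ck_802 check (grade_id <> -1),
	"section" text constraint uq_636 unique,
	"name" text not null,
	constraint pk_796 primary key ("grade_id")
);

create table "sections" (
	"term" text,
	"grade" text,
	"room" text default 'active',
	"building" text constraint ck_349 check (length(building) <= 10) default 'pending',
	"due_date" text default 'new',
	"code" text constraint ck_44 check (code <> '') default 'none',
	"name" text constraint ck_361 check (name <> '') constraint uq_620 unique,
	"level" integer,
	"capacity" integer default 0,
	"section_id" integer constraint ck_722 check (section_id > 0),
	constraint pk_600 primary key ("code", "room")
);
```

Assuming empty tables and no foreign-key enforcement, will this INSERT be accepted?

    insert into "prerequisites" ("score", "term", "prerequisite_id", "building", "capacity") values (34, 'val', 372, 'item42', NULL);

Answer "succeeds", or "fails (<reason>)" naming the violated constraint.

fails (NOT NULL on capacity)

capacity is explicitly set to NULL, but capacity is part of the PRIMARY KEY (implied NOT NULL).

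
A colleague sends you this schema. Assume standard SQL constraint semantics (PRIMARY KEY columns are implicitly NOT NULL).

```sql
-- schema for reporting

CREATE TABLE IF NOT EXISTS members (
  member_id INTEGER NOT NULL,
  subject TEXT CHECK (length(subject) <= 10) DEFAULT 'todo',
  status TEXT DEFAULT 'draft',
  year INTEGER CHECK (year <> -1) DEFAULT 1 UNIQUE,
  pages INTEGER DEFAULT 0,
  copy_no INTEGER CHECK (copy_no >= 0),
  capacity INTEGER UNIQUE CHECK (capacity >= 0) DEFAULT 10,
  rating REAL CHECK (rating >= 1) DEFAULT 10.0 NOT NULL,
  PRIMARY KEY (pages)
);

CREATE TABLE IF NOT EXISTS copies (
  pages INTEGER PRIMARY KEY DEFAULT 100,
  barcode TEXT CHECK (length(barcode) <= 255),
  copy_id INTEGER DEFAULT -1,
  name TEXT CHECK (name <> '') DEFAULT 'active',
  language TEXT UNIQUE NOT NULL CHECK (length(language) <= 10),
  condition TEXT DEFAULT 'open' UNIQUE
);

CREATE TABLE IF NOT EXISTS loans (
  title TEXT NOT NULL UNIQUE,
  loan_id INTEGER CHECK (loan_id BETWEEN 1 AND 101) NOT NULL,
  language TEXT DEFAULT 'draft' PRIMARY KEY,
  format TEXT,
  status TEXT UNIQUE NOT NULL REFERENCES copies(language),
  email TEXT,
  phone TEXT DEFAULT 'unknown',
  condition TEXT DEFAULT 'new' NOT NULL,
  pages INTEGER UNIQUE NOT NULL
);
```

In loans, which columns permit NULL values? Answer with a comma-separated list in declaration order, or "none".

- title: declared NOT NULL → not nullable.
- loan_id: declared NOT NULL → not nullable.
- language: part of the PRIMARY KEY, which implies NOT NULL → not nullable.
- format: no NOT NULL constraint applies → nullable.
- status: declared NOT NULL → not nullable.
- email: no NOT NULL constraint applies → nullable.
- phone: DEFAULT only fills an omitted column; an explicit NULL is still allowed → nullable.
- condition: declared NOT NULL → not nullable.
- pages: declared NOT NULL → not nullable.

format, email, phone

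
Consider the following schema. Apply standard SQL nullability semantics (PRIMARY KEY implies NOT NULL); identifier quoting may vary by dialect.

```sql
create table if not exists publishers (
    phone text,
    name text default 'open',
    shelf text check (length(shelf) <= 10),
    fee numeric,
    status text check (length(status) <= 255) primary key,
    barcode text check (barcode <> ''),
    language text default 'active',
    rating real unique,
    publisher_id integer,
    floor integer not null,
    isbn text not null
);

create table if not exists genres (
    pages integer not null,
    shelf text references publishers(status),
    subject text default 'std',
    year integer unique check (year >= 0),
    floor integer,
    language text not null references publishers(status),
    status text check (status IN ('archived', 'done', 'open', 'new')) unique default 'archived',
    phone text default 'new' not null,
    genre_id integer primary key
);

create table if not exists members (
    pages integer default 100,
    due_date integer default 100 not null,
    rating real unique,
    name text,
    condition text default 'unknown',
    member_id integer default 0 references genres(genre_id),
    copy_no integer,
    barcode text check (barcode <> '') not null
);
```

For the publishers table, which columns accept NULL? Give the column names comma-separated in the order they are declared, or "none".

phone, name, shelf, fee, barcode, language, rating, publisher_id

- phone: no NOT NULL constraint applies → nullable.
- name: DEFAULT only fills an omitted column; an explicit NULL is still allowed → nullable.
- shelf: CHECK does not forbid NULL (a CHECK constraint passes when its expression is NULL) → nullable.
- fee: no NOT NULL constraint applies → nullable.
- status: part of the PRIMARY KEY, which implies NOT NULL → not nullable.
- barcode: CHECK does not forbid NULL (a CHECK constraint passes when its expression is NULL) → nullable.
- language: DEFAULT only fills an omitted column; an explicit NULL is still allowed → nullable.
- rating: UNIQUE does not imply NOT NULL → nullable.
- publisher_id: no NOT NULL constraint applies → nullable.
- floor: declared NOT NULL → not nullable.
- isbn: declared NOT NULL → not nullable.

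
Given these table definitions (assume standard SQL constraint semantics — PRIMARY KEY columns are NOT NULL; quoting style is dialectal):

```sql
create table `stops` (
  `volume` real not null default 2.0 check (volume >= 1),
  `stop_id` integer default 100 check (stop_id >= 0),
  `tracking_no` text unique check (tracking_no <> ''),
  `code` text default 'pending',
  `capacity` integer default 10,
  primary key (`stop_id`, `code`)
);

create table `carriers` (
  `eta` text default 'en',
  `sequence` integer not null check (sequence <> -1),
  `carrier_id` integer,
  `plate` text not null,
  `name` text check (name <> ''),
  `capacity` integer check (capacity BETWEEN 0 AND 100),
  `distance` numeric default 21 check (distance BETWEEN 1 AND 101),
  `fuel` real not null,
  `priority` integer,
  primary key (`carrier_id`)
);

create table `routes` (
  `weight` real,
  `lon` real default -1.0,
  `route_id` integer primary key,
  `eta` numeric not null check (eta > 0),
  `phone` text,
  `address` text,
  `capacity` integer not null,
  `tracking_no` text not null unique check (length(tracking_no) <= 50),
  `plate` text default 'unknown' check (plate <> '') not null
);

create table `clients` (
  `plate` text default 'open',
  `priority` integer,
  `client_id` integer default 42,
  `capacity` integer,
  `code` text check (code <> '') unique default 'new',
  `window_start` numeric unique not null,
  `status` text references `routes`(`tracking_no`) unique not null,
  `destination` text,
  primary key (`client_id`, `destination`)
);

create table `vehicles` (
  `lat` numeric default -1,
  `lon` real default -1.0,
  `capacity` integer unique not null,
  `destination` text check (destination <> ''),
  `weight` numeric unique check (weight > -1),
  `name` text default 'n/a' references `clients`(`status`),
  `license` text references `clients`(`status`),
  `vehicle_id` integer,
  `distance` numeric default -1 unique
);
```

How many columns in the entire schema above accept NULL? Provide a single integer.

stops: 2 nullable (tracking_no, capacity — PK (stop_id, code) and explicit NOT NULL columns excluded).
carriers: 5 nullable (eta, name, capacity, distance, priority — PK (carrier_id) and explicit NOT NULL columns excluded).
routes: 4 nullable (weight, lon, phone, address — PK (route_id) and explicit NOT NULL columns excluded).
clients: 4 nullable (plate, priority, capacity, code — PK (client_id, destination) and explicit NOT NULL columns excluded).
vehicles: 8 nullable (lat, lon, destination, weight, name, license, vehicle_id, distance — PK none and explicit NOT NULL columns excluded).
Total: 2 + 5 + 4 + 4 + 8 = 23.

23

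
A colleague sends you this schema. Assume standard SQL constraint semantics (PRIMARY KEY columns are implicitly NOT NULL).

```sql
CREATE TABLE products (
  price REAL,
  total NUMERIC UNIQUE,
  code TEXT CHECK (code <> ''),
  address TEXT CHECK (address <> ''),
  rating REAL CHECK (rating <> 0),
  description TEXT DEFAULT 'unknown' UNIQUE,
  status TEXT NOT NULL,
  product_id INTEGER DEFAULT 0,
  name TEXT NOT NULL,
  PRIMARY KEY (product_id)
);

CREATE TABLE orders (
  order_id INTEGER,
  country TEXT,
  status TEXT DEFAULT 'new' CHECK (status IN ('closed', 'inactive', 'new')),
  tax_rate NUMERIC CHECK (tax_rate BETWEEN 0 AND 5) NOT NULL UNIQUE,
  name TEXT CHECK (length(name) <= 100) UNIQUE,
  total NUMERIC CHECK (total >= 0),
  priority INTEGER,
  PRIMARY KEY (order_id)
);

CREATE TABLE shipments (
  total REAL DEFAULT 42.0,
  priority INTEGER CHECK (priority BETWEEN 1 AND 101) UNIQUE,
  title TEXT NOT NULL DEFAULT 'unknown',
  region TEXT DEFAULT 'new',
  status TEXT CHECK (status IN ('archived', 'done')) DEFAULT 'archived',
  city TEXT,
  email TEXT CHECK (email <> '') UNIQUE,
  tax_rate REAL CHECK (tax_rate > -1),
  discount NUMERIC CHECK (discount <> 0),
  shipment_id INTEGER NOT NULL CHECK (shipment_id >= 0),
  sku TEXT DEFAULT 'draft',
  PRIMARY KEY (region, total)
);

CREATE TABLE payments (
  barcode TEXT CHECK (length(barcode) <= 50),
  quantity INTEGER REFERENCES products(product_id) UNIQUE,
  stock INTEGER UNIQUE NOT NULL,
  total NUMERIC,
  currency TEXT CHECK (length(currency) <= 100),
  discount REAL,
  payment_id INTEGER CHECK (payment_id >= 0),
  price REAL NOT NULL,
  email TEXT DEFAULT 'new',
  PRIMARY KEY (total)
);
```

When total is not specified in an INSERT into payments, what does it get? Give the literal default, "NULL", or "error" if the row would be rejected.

error

total has no DEFAULT clause.
Omitting it would insert NULL, but it is part of the PRIMARY KEY, so the INSERT fails.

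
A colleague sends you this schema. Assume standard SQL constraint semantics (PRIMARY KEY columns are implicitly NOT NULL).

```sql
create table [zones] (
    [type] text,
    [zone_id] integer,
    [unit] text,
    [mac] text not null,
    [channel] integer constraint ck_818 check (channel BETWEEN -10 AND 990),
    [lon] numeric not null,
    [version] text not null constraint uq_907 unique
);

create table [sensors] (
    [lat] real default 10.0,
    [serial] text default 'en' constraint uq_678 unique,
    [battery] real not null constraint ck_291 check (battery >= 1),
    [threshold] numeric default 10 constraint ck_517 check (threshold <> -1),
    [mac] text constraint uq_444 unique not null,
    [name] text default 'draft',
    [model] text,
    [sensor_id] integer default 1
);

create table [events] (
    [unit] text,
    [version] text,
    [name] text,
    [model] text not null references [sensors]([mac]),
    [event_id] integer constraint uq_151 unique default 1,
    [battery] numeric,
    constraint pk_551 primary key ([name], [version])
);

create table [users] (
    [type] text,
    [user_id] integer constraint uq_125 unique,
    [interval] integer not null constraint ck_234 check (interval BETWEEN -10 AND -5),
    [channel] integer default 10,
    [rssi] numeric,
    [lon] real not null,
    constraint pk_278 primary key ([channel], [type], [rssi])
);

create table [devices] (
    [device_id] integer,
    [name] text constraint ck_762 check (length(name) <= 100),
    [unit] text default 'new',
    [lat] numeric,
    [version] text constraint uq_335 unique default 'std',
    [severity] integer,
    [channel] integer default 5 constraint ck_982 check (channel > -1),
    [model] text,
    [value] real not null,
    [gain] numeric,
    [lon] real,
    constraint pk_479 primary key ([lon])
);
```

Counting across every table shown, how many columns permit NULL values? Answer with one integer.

zones: 4 nullable (type, zone_id, unit, channel — PK none and explicit NOT NULL columns excluded).
sensors: 6 nullable (lat, serial, threshold, name, model, sensor_id — PK none and explicit NOT NULL columns excluded).
events: 3 nullable (unit, event_id, battery — PK (name, version) and explicit NOT NULL columns excluded).
users: 1 nullable (user_id — PK (channel, type, rssi) and explicit NOT NULL columns excluded).
devices: 9 nullable (device_id, name, unit, lat, version, severity, channel, model, gain — PK (lon) and explicit NOT NULL columns excluded).
Total: 4 + 6 + 3 + 1 + 9 = 23.

23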